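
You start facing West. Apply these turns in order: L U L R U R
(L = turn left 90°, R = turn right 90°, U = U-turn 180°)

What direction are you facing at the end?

Answer: Final heading: West

Derivation:
Start: West
  L (left (90° counter-clockwise)) -> South
  U (U-turn (180°)) -> North
  L (left (90° counter-clockwise)) -> West
  R (right (90° clockwise)) -> North
  U (U-turn (180°)) -> South
  R (right (90° clockwise)) -> West
Final: West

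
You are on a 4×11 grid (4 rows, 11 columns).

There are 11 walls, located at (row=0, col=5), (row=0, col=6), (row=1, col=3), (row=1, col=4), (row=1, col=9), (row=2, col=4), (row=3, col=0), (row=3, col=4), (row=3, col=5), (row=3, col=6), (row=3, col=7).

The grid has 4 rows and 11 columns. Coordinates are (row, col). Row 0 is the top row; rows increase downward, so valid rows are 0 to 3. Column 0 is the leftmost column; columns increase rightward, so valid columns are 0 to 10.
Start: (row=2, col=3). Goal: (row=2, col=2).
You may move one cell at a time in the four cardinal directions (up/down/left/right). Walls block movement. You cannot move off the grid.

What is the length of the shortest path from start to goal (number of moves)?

Answer: Shortest path length: 1

Derivation:
BFS from (row=2, col=3) until reaching (row=2, col=2):
  Distance 0: (row=2, col=3)
  Distance 1: (row=2, col=2), (row=3, col=3)  <- goal reached here
One shortest path (1 moves): (row=2, col=3) -> (row=2, col=2)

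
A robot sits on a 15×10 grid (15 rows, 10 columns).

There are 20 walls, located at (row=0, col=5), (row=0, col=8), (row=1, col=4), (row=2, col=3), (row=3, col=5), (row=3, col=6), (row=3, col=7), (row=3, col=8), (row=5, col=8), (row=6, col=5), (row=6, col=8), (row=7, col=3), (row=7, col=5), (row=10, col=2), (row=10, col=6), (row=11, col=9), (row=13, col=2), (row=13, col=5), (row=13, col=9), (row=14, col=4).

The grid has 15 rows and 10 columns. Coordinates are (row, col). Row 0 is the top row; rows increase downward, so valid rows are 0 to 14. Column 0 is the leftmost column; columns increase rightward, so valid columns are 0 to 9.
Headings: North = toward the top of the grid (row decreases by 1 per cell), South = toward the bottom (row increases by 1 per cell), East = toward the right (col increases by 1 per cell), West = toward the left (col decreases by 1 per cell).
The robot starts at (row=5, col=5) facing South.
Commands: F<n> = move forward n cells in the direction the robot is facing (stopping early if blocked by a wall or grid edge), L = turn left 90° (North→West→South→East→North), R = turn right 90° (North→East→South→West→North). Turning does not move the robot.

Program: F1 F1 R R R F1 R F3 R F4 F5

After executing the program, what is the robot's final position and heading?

Answer: Final position: (row=8, col=0), facing West

Derivation:
Start: (row=5, col=5), facing South
  F1: move forward 0/1 (blocked), now at (row=5, col=5)
  F1: move forward 0/1 (blocked), now at (row=5, col=5)
  R: turn right, now facing West
  R: turn right, now facing North
  R: turn right, now facing East
  F1: move forward 1, now at (row=5, col=6)
  R: turn right, now facing South
  F3: move forward 3, now at (row=8, col=6)
  R: turn right, now facing West
  F4: move forward 4, now at (row=8, col=2)
  F5: move forward 2/5 (blocked), now at (row=8, col=0)
Final: (row=8, col=0), facing West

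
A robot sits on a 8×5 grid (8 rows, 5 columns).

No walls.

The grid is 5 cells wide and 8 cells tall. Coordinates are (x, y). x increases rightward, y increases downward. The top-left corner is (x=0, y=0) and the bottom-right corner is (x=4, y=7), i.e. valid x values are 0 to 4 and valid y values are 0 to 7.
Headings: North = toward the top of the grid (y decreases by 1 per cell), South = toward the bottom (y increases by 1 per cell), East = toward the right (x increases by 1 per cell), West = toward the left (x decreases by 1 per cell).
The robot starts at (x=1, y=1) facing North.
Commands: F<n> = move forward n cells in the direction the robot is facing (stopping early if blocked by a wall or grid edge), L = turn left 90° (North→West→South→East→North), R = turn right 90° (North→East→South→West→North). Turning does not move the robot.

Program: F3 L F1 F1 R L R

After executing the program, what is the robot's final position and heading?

Start: (x=1, y=1), facing North
  F3: move forward 1/3 (blocked), now at (x=1, y=0)
  L: turn left, now facing West
  F1: move forward 1, now at (x=0, y=0)
  F1: move forward 0/1 (blocked), now at (x=0, y=0)
  R: turn right, now facing North
  L: turn left, now facing West
  R: turn right, now facing North
Final: (x=0, y=0), facing North

Answer: Final position: (x=0, y=0), facing North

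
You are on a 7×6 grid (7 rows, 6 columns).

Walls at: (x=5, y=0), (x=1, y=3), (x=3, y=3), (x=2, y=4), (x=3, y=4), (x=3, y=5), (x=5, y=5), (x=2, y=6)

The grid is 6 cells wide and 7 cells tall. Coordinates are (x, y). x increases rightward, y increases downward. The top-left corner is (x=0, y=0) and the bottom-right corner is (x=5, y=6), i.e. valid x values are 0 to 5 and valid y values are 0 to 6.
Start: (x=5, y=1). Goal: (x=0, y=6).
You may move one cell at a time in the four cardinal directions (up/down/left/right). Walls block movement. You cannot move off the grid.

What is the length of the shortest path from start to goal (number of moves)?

BFS from (x=5, y=1) until reaching (x=0, y=6):
  Distance 0: (x=5, y=1)
  Distance 1: (x=4, y=1), (x=5, y=2)
  Distance 2: (x=4, y=0), (x=3, y=1), (x=4, y=2), (x=5, y=3)
  Distance 3: (x=3, y=0), (x=2, y=1), (x=3, y=2), (x=4, y=3), (x=5, y=4)
  Distance 4: (x=2, y=0), (x=1, y=1), (x=2, y=2), (x=4, y=4)
  Distance 5: (x=1, y=0), (x=0, y=1), (x=1, y=2), (x=2, y=3), (x=4, y=5)
  Distance 6: (x=0, y=0), (x=0, y=2), (x=4, y=6)
  Distance 7: (x=0, y=3), (x=3, y=6), (x=5, y=6)
  Distance 8: (x=0, y=4)
  Distance 9: (x=1, y=4), (x=0, y=5)
  Distance 10: (x=1, y=5), (x=0, y=6)  <- goal reached here
One shortest path (10 moves): (x=5, y=1) -> (x=4, y=1) -> (x=3, y=1) -> (x=2, y=1) -> (x=1, y=1) -> (x=0, y=1) -> (x=0, y=2) -> (x=0, y=3) -> (x=0, y=4) -> (x=0, y=5) -> (x=0, y=6)

Answer: Shortest path length: 10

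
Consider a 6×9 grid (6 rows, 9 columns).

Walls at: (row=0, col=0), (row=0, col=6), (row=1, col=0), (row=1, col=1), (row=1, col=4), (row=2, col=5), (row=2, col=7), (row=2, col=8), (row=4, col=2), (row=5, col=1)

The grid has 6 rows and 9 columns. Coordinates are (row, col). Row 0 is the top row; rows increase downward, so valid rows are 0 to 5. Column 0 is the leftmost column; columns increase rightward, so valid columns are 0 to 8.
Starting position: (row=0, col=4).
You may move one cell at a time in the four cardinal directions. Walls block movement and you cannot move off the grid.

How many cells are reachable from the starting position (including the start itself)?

Answer: Reachable cells: 44

Derivation:
BFS flood-fill from (row=0, col=4):
  Distance 0: (row=0, col=4)
  Distance 1: (row=0, col=3), (row=0, col=5)
  Distance 2: (row=0, col=2), (row=1, col=3), (row=1, col=5)
  Distance 3: (row=0, col=1), (row=1, col=2), (row=1, col=6), (row=2, col=3)
  Distance 4: (row=1, col=7), (row=2, col=2), (row=2, col=4), (row=2, col=6), (row=3, col=3)
  Distance 5: (row=0, col=7), (row=1, col=8), (row=2, col=1), (row=3, col=2), (row=3, col=4), (row=3, col=6), (row=4, col=3)
  Distance 6: (row=0, col=8), (row=2, col=0), (row=3, col=1), (row=3, col=5), (row=3, col=7), (row=4, col=4), (row=4, col=6), (row=5, col=3)
  Distance 7: (row=3, col=0), (row=3, col=8), (row=4, col=1), (row=4, col=5), (row=4, col=7), (row=5, col=2), (row=5, col=4), (row=5, col=6)
  Distance 8: (row=4, col=0), (row=4, col=8), (row=5, col=5), (row=5, col=7)
  Distance 9: (row=5, col=0), (row=5, col=8)
Total reachable: 44 (grid has 44 open cells total)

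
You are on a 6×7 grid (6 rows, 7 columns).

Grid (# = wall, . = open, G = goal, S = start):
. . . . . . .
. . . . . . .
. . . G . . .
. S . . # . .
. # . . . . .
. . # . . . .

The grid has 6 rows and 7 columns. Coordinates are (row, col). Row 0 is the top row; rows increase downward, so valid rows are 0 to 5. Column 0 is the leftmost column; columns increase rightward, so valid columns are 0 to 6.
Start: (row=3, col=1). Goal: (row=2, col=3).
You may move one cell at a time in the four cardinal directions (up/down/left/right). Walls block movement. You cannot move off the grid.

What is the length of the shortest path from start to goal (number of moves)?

Answer: Shortest path length: 3

Derivation:
BFS from (row=3, col=1) until reaching (row=2, col=3):
  Distance 0: (row=3, col=1)
  Distance 1: (row=2, col=1), (row=3, col=0), (row=3, col=2)
  Distance 2: (row=1, col=1), (row=2, col=0), (row=2, col=2), (row=3, col=3), (row=4, col=0), (row=4, col=2)
  Distance 3: (row=0, col=1), (row=1, col=0), (row=1, col=2), (row=2, col=3), (row=4, col=3), (row=5, col=0)  <- goal reached here
One shortest path (3 moves): (row=3, col=1) -> (row=3, col=2) -> (row=3, col=3) -> (row=2, col=3)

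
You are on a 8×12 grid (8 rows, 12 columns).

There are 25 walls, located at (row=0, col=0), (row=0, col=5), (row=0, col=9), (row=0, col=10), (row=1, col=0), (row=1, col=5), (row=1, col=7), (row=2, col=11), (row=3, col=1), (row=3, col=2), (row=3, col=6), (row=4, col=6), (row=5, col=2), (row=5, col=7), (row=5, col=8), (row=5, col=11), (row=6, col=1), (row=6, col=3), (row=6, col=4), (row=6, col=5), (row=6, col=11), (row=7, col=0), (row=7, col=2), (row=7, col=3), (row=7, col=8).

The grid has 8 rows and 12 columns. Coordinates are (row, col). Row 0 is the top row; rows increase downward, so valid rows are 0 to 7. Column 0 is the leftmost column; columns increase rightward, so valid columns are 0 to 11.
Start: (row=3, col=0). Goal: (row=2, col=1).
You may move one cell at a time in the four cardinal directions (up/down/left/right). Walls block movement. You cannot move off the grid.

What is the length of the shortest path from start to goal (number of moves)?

Answer: Shortest path length: 2

Derivation:
BFS from (row=3, col=0) until reaching (row=2, col=1):
  Distance 0: (row=3, col=0)
  Distance 1: (row=2, col=0), (row=4, col=0)
  Distance 2: (row=2, col=1), (row=4, col=1), (row=5, col=0)  <- goal reached here
One shortest path (2 moves): (row=3, col=0) -> (row=2, col=0) -> (row=2, col=1)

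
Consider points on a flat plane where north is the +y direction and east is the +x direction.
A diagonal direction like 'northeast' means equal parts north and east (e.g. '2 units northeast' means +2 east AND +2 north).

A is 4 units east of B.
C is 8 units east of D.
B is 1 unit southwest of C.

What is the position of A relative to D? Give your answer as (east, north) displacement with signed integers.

Place D at the origin (east=0, north=0).
  C is 8 units east of D: delta (east=+8, north=+0); C at (east=8, north=0).
  B is 1 unit southwest of C: delta (east=-1, north=-1); B at (east=7, north=-1).
  A is 4 units east of B: delta (east=+4, north=+0); A at (east=11, north=-1).
Therefore A relative to D: (east=11, north=-1).

Answer: A is at (east=11, north=-1) relative to D.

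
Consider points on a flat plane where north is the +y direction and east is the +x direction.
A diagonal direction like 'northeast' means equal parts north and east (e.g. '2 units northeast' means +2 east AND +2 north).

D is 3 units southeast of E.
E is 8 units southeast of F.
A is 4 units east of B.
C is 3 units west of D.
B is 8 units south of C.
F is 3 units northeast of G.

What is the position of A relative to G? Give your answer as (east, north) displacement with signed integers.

Answer: A is at (east=15, north=-16) relative to G.

Derivation:
Place G at the origin (east=0, north=0).
  F is 3 units northeast of G: delta (east=+3, north=+3); F at (east=3, north=3).
  E is 8 units southeast of F: delta (east=+8, north=-8); E at (east=11, north=-5).
  D is 3 units southeast of E: delta (east=+3, north=-3); D at (east=14, north=-8).
  C is 3 units west of D: delta (east=-3, north=+0); C at (east=11, north=-8).
  B is 8 units south of C: delta (east=+0, north=-8); B at (east=11, north=-16).
  A is 4 units east of B: delta (east=+4, north=+0); A at (east=15, north=-16).
Therefore A relative to G: (east=15, north=-16).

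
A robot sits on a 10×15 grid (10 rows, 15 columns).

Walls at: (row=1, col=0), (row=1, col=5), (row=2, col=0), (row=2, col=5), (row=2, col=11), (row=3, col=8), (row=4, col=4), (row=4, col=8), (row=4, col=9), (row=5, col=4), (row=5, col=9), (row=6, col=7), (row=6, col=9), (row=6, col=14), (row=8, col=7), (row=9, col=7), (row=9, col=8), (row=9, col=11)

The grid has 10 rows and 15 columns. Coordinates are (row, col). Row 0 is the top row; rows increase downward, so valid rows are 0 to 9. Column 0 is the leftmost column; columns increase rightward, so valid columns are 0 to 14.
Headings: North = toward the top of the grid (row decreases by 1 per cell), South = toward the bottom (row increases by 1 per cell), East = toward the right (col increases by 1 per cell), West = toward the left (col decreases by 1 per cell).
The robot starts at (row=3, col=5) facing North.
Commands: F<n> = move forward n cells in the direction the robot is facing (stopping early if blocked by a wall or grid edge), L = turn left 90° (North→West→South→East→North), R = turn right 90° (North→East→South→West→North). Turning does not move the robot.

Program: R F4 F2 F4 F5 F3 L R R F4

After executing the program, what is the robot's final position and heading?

Answer: Final position: (row=5, col=7), facing South

Derivation:
Start: (row=3, col=5), facing North
  R: turn right, now facing East
  F4: move forward 2/4 (blocked), now at (row=3, col=7)
  F2: move forward 0/2 (blocked), now at (row=3, col=7)
  F4: move forward 0/4 (blocked), now at (row=3, col=7)
  F5: move forward 0/5 (blocked), now at (row=3, col=7)
  F3: move forward 0/3 (blocked), now at (row=3, col=7)
  L: turn left, now facing North
  R: turn right, now facing East
  R: turn right, now facing South
  F4: move forward 2/4 (blocked), now at (row=5, col=7)
Final: (row=5, col=7), facing South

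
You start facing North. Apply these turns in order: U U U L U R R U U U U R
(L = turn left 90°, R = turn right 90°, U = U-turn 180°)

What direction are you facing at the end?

Answer: Final heading: South

Derivation:
Start: North
  U (U-turn (180°)) -> South
  U (U-turn (180°)) -> North
  U (U-turn (180°)) -> South
  L (left (90° counter-clockwise)) -> East
  U (U-turn (180°)) -> West
  R (right (90° clockwise)) -> North
  R (right (90° clockwise)) -> East
  U (U-turn (180°)) -> West
  U (U-turn (180°)) -> East
  U (U-turn (180°)) -> West
  U (U-turn (180°)) -> East
  R (right (90° clockwise)) -> South
Final: South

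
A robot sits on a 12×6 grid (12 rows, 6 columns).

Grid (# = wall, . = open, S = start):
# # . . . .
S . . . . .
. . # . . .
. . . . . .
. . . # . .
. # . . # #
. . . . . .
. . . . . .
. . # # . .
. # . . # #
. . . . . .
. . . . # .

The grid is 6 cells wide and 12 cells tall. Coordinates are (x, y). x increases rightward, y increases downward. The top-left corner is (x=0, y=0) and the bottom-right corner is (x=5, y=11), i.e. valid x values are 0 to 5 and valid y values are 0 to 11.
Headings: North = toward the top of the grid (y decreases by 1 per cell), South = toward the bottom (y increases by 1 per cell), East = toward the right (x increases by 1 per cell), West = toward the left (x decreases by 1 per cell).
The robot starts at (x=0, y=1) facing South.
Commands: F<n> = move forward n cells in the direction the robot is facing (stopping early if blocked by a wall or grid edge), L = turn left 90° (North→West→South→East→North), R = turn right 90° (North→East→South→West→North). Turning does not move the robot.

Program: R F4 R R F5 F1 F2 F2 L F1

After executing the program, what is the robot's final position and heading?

Answer: Final position: (x=5, y=0), facing North

Derivation:
Start: (x=0, y=1), facing South
  R: turn right, now facing West
  F4: move forward 0/4 (blocked), now at (x=0, y=1)
  R: turn right, now facing North
  R: turn right, now facing East
  F5: move forward 5, now at (x=5, y=1)
  F1: move forward 0/1 (blocked), now at (x=5, y=1)
  F2: move forward 0/2 (blocked), now at (x=5, y=1)
  F2: move forward 0/2 (blocked), now at (x=5, y=1)
  L: turn left, now facing North
  F1: move forward 1, now at (x=5, y=0)
Final: (x=5, y=0), facing North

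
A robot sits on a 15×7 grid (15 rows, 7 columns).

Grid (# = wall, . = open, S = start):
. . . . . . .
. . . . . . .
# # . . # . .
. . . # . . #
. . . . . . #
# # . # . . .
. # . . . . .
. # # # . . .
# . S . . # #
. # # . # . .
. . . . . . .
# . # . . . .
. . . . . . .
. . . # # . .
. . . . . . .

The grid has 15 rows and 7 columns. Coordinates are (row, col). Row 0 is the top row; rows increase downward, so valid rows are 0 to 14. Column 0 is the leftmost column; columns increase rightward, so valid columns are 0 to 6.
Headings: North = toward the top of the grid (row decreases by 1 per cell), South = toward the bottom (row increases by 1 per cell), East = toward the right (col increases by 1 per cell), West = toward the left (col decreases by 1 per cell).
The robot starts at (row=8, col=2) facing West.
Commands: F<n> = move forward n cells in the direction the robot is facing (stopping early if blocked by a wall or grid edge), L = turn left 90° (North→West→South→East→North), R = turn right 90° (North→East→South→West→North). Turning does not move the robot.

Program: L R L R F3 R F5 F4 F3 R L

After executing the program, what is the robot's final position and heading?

Answer: Final position: (row=8, col=1), facing North

Derivation:
Start: (row=8, col=2), facing West
  L: turn left, now facing South
  R: turn right, now facing West
  L: turn left, now facing South
  R: turn right, now facing West
  F3: move forward 1/3 (blocked), now at (row=8, col=1)
  R: turn right, now facing North
  F5: move forward 0/5 (blocked), now at (row=8, col=1)
  F4: move forward 0/4 (blocked), now at (row=8, col=1)
  F3: move forward 0/3 (blocked), now at (row=8, col=1)
  R: turn right, now facing East
  L: turn left, now facing North
Final: (row=8, col=1), facing North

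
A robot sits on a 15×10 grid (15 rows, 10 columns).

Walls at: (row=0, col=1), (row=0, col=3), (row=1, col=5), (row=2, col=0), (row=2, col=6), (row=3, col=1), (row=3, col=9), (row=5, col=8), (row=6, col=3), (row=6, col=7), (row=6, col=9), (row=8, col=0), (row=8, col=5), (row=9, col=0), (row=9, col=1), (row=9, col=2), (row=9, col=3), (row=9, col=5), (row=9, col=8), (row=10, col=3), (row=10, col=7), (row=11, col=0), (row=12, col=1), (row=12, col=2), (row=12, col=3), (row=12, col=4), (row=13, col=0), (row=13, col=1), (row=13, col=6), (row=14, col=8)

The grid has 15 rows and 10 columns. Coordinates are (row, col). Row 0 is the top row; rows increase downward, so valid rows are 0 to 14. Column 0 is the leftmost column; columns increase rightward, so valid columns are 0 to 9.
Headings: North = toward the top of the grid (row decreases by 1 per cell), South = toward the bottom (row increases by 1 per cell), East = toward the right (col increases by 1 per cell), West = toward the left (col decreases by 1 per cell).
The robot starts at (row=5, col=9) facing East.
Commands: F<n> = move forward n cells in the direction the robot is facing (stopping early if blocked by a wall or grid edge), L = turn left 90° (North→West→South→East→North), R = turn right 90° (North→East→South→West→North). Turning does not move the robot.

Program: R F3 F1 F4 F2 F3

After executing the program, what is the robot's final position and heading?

Start: (row=5, col=9), facing East
  R: turn right, now facing South
  F3: move forward 0/3 (blocked), now at (row=5, col=9)
  F1: move forward 0/1 (blocked), now at (row=5, col=9)
  F4: move forward 0/4 (blocked), now at (row=5, col=9)
  F2: move forward 0/2 (blocked), now at (row=5, col=9)
  F3: move forward 0/3 (blocked), now at (row=5, col=9)
Final: (row=5, col=9), facing South

Answer: Final position: (row=5, col=9), facing South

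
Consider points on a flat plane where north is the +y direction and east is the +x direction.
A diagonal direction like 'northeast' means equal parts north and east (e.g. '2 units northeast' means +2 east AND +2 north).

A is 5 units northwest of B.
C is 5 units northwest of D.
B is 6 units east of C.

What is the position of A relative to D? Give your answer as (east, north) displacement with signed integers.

Answer: A is at (east=-4, north=10) relative to D.

Derivation:
Place D at the origin (east=0, north=0).
  C is 5 units northwest of D: delta (east=-5, north=+5); C at (east=-5, north=5).
  B is 6 units east of C: delta (east=+6, north=+0); B at (east=1, north=5).
  A is 5 units northwest of B: delta (east=-5, north=+5); A at (east=-4, north=10).
Therefore A relative to D: (east=-4, north=10).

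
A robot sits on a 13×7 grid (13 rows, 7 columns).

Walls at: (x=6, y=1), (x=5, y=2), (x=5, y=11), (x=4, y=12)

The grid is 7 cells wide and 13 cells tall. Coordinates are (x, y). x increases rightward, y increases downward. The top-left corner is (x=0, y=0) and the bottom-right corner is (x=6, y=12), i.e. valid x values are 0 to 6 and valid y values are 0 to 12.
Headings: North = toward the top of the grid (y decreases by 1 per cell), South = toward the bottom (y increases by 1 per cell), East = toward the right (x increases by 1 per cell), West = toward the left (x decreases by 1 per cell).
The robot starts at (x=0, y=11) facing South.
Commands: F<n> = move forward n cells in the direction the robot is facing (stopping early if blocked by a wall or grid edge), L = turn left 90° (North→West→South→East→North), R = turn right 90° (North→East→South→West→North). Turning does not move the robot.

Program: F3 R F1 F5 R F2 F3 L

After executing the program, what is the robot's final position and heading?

Answer: Final position: (x=0, y=7), facing West

Derivation:
Start: (x=0, y=11), facing South
  F3: move forward 1/3 (blocked), now at (x=0, y=12)
  R: turn right, now facing West
  F1: move forward 0/1 (blocked), now at (x=0, y=12)
  F5: move forward 0/5 (blocked), now at (x=0, y=12)
  R: turn right, now facing North
  F2: move forward 2, now at (x=0, y=10)
  F3: move forward 3, now at (x=0, y=7)
  L: turn left, now facing West
Final: (x=0, y=7), facing West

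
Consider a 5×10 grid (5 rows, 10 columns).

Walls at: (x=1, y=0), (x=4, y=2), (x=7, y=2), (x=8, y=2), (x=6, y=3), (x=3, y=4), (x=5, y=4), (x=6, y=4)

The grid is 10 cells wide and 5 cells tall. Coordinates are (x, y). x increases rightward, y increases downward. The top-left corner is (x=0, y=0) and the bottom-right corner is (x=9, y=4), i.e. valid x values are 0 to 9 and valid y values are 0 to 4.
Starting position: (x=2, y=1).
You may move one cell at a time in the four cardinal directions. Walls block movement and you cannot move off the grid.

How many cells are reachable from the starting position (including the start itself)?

BFS flood-fill from (x=2, y=1):
  Distance 0: (x=2, y=1)
  Distance 1: (x=2, y=0), (x=1, y=1), (x=3, y=1), (x=2, y=2)
  Distance 2: (x=3, y=0), (x=0, y=1), (x=4, y=1), (x=1, y=2), (x=3, y=2), (x=2, y=3)
  Distance 3: (x=0, y=0), (x=4, y=0), (x=5, y=1), (x=0, y=2), (x=1, y=3), (x=3, y=3), (x=2, y=4)
  Distance 4: (x=5, y=0), (x=6, y=1), (x=5, y=2), (x=0, y=3), (x=4, y=3), (x=1, y=4)
  Distance 5: (x=6, y=0), (x=7, y=1), (x=6, y=2), (x=5, y=3), (x=0, y=4), (x=4, y=4)
  Distance 6: (x=7, y=0), (x=8, y=1)
  Distance 7: (x=8, y=0), (x=9, y=1)
  Distance 8: (x=9, y=0), (x=9, y=2)
  Distance 9: (x=9, y=3)
  Distance 10: (x=8, y=3), (x=9, y=4)
  Distance 11: (x=7, y=3), (x=8, y=4)
  Distance 12: (x=7, y=4)
Total reachable: 42 (grid has 42 open cells total)

Answer: Reachable cells: 42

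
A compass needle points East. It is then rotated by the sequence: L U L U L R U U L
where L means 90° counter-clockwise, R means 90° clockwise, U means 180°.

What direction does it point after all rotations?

Start: East
  L (left (90° counter-clockwise)) -> North
  U (U-turn (180°)) -> South
  L (left (90° counter-clockwise)) -> East
  U (U-turn (180°)) -> West
  L (left (90° counter-clockwise)) -> South
  R (right (90° clockwise)) -> West
  U (U-turn (180°)) -> East
  U (U-turn (180°)) -> West
  L (left (90° counter-clockwise)) -> South
Final: South

Answer: Final heading: South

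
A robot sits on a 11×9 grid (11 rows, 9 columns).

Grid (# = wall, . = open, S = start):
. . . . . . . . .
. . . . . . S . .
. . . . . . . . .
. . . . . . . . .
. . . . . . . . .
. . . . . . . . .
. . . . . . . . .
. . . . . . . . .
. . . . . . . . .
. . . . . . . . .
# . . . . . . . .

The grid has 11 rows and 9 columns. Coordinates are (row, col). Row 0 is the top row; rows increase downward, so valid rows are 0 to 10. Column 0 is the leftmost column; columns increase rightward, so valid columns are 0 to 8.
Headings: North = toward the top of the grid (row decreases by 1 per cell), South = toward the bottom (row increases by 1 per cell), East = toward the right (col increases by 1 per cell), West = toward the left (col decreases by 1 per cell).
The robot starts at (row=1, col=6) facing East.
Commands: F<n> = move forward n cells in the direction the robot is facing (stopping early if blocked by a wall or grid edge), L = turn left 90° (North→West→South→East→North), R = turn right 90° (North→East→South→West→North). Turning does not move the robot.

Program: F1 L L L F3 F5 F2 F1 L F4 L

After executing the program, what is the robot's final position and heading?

Answer: Final position: (row=10, col=8), facing North

Derivation:
Start: (row=1, col=6), facing East
  F1: move forward 1, now at (row=1, col=7)
  L: turn left, now facing North
  L: turn left, now facing West
  L: turn left, now facing South
  F3: move forward 3, now at (row=4, col=7)
  F5: move forward 5, now at (row=9, col=7)
  F2: move forward 1/2 (blocked), now at (row=10, col=7)
  F1: move forward 0/1 (blocked), now at (row=10, col=7)
  L: turn left, now facing East
  F4: move forward 1/4 (blocked), now at (row=10, col=8)
  L: turn left, now facing North
Final: (row=10, col=8), facing North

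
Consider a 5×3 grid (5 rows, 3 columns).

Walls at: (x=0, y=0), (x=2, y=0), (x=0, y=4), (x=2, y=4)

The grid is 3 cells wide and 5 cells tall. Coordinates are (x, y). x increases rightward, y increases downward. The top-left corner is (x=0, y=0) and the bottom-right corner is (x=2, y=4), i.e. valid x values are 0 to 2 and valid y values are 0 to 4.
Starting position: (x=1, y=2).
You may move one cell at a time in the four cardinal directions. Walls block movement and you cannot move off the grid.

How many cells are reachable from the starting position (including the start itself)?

BFS flood-fill from (x=1, y=2):
  Distance 0: (x=1, y=2)
  Distance 1: (x=1, y=1), (x=0, y=2), (x=2, y=2), (x=1, y=3)
  Distance 2: (x=1, y=0), (x=0, y=1), (x=2, y=1), (x=0, y=3), (x=2, y=3), (x=1, y=4)
Total reachable: 11 (grid has 11 open cells total)

Answer: Reachable cells: 11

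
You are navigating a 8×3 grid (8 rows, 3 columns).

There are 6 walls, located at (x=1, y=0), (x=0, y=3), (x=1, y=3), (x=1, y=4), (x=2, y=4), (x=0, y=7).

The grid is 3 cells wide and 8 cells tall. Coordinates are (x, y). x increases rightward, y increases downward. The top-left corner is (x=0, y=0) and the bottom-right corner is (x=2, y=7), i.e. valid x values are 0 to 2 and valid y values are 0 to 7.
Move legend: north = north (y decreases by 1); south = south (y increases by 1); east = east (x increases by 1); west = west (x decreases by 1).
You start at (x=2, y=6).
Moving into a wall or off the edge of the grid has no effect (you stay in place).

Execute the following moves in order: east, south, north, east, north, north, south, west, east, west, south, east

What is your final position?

Start: (x=2, y=6)
  east (east): blocked, stay at (x=2, y=6)
  south (south): (x=2, y=6) -> (x=2, y=7)
  north (north): (x=2, y=7) -> (x=2, y=6)
  east (east): blocked, stay at (x=2, y=6)
  north (north): (x=2, y=6) -> (x=2, y=5)
  north (north): blocked, stay at (x=2, y=5)
  south (south): (x=2, y=5) -> (x=2, y=6)
  west (west): (x=2, y=6) -> (x=1, y=6)
  east (east): (x=1, y=6) -> (x=2, y=6)
  west (west): (x=2, y=6) -> (x=1, y=6)
  south (south): (x=1, y=6) -> (x=1, y=7)
  east (east): (x=1, y=7) -> (x=2, y=7)
Final: (x=2, y=7)

Answer: Final position: (x=2, y=7)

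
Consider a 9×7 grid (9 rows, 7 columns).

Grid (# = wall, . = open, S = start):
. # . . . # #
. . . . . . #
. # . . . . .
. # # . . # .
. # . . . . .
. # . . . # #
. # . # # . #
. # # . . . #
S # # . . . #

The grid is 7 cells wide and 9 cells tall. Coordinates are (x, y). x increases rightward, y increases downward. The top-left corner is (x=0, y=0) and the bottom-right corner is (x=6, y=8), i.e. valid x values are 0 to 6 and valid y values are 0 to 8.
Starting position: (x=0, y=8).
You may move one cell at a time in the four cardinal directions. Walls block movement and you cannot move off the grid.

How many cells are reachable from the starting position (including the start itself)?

Answer: Reachable cells: 34

Derivation:
BFS flood-fill from (x=0, y=8):
  Distance 0: (x=0, y=8)
  Distance 1: (x=0, y=7)
  Distance 2: (x=0, y=6)
  Distance 3: (x=0, y=5)
  Distance 4: (x=0, y=4)
  Distance 5: (x=0, y=3)
  Distance 6: (x=0, y=2)
  Distance 7: (x=0, y=1)
  Distance 8: (x=0, y=0), (x=1, y=1)
  Distance 9: (x=2, y=1)
  Distance 10: (x=2, y=0), (x=3, y=1), (x=2, y=2)
  Distance 11: (x=3, y=0), (x=4, y=1), (x=3, y=2)
  Distance 12: (x=4, y=0), (x=5, y=1), (x=4, y=2), (x=3, y=3)
  Distance 13: (x=5, y=2), (x=4, y=3), (x=3, y=4)
  Distance 14: (x=6, y=2), (x=2, y=4), (x=4, y=4), (x=3, y=5)
  Distance 15: (x=6, y=3), (x=5, y=4), (x=2, y=5), (x=4, y=5)
  Distance 16: (x=6, y=4), (x=2, y=6)
Total reachable: 34 (grid has 41 open cells total)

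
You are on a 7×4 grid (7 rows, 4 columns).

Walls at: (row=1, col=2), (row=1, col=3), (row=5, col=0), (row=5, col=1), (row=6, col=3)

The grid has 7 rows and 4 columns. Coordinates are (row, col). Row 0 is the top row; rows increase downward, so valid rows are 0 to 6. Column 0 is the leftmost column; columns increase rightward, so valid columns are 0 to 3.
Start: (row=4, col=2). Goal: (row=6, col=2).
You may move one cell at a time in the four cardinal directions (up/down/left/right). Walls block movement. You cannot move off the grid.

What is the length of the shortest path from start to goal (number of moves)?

Answer: Shortest path length: 2

Derivation:
BFS from (row=4, col=2) until reaching (row=6, col=2):
  Distance 0: (row=4, col=2)
  Distance 1: (row=3, col=2), (row=4, col=1), (row=4, col=3), (row=5, col=2)
  Distance 2: (row=2, col=2), (row=3, col=1), (row=3, col=3), (row=4, col=0), (row=5, col=3), (row=6, col=2)  <- goal reached here
One shortest path (2 moves): (row=4, col=2) -> (row=5, col=2) -> (row=6, col=2)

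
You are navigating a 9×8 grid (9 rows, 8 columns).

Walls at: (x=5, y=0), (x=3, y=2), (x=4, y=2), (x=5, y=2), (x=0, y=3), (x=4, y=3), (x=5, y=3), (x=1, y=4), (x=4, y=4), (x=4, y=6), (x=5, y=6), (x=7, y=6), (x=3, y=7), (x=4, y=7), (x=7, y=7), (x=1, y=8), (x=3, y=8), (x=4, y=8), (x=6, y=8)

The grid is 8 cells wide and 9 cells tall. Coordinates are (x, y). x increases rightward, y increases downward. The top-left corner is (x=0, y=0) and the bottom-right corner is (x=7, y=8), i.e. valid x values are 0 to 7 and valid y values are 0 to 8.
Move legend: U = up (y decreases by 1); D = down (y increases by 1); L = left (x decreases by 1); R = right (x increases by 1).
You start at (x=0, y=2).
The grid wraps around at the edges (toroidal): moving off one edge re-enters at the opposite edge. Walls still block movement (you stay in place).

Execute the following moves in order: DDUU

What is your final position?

Answer: Final position: (x=0, y=0)

Derivation:
Start: (x=0, y=2)
  D (down): blocked, stay at (x=0, y=2)
  D (down): blocked, stay at (x=0, y=2)
  U (up): (x=0, y=2) -> (x=0, y=1)
  U (up): (x=0, y=1) -> (x=0, y=0)
Final: (x=0, y=0)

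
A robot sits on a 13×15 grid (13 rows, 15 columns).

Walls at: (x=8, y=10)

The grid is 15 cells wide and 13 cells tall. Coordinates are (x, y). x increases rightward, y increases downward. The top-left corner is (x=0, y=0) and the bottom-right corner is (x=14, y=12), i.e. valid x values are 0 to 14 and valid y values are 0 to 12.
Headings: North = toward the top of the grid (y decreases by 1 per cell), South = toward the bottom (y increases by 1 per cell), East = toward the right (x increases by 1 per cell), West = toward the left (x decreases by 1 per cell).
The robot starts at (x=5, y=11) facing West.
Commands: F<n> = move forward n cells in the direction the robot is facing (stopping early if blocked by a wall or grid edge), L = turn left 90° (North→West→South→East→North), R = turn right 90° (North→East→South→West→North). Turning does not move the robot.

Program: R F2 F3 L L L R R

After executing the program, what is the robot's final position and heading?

Start: (x=5, y=11), facing West
  R: turn right, now facing North
  F2: move forward 2, now at (x=5, y=9)
  F3: move forward 3, now at (x=5, y=6)
  L: turn left, now facing West
  L: turn left, now facing South
  L: turn left, now facing East
  R: turn right, now facing South
  R: turn right, now facing West
Final: (x=5, y=6), facing West

Answer: Final position: (x=5, y=6), facing West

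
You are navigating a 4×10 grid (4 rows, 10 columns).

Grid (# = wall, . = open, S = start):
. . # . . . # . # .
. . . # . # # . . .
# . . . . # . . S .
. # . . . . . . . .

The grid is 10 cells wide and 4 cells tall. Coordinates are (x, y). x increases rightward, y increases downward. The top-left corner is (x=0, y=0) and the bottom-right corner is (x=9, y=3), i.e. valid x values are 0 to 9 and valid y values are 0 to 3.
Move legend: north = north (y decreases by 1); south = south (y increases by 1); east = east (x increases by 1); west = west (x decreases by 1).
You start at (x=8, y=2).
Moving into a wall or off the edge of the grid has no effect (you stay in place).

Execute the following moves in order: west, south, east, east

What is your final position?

Answer: Final position: (x=9, y=3)

Derivation:
Start: (x=8, y=2)
  west (west): (x=8, y=2) -> (x=7, y=2)
  south (south): (x=7, y=2) -> (x=7, y=3)
  east (east): (x=7, y=3) -> (x=8, y=3)
  east (east): (x=8, y=3) -> (x=9, y=3)
Final: (x=9, y=3)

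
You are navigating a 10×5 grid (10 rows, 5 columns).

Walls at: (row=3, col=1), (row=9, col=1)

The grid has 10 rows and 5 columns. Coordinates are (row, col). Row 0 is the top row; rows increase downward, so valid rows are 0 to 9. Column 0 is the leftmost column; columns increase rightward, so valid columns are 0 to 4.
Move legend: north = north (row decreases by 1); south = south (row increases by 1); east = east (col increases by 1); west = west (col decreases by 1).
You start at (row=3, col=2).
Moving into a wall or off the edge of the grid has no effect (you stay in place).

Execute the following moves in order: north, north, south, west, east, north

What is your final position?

Answer: Final position: (row=1, col=2)

Derivation:
Start: (row=3, col=2)
  north (north): (row=3, col=2) -> (row=2, col=2)
  north (north): (row=2, col=2) -> (row=1, col=2)
  south (south): (row=1, col=2) -> (row=2, col=2)
  west (west): (row=2, col=2) -> (row=2, col=1)
  east (east): (row=2, col=1) -> (row=2, col=2)
  north (north): (row=2, col=2) -> (row=1, col=2)
Final: (row=1, col=2)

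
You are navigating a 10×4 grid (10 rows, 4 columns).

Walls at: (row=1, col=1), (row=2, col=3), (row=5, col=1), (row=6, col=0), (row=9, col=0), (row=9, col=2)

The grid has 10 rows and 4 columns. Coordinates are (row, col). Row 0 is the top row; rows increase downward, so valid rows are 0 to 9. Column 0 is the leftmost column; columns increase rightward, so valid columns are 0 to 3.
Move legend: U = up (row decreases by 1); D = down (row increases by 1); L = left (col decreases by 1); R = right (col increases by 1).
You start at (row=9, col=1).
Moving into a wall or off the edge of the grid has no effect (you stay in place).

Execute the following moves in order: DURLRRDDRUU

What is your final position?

Start: (row=9, col=1)
  D (down): blocked, stay at (row=9, col=1)
  U (up): (row=9, col=1) -> (row=8, col=1)
  R (right): (row=8, col=1) -> (row=8, col=2)
  L (left): (row=8, col=2) -> (row=8, col=1)
  R (right): (row=8, col=1) -> (row=8, col=2)
  R (right): (row=8, col=2) -> (row=8, col=3)
  D (down): (row=8, col=3) -> (row=9, col=3)
  D (down): blocked, stay at (row=9, col=3)
  R (right): blocked, stay at (row=9, col=3)
  U (up): (row=9, col=3) -> (row=8, col=3)
  U (up): (row=8, col=3) -> (row=7, col=3)
Final: (row=7, col=3)

Answer: Final position: (row=7, col=3)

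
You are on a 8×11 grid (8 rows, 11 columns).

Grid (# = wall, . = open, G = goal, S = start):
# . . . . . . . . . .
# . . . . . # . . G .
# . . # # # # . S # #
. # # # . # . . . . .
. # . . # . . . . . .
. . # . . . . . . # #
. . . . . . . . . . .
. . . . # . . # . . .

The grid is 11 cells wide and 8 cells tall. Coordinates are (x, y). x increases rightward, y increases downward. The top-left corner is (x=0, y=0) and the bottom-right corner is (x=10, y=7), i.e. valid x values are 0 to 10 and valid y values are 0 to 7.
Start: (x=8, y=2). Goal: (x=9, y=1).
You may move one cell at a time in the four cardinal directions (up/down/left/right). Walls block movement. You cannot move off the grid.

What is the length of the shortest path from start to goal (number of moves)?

BFS from (x=8, y=2) until reaching (x=9, y=1):
  Distance 0: (x=8, y=2)
  Distance 1: (x=8, y=1), (x=7, y=2), (x=8, y=3)
  Distance 2: (x=8, y=0), (x=7, y=1), (x=9, y=1), (x=7, y=3), (x=9, y=3), (x=8, y=4)  <- goal reached here
One shortest path (2 moves): (x=8, y=2) -> (x=8, y=1) -> (x=9, y=1)

Answer: Shortest path length: 2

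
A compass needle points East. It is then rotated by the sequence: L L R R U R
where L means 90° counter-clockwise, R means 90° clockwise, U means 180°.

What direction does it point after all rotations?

Answer: Final heading: North

Derivation:
Start: East
  L (left (90° counter-clockwise)) -> North
  L (left (90° counter-clockwise)) -> West
  R (right (90° clockwise)) -> North
  R (right (90° clockwise)) -> East
  U (U-turn (180°)) -> West
  R (right (90° clockwise)) -> North
Final: North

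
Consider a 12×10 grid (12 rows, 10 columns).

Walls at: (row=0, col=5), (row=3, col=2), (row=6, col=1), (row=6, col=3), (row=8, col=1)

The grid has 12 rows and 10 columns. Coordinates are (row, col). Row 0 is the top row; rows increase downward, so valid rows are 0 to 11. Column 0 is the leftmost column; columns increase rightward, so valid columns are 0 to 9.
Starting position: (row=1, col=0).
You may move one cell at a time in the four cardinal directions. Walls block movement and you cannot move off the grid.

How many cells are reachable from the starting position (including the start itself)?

BFS flood-fill from (row=1, col=0):
  Distance 0: (row=1, col=0)
  Distance 1: (row=0, col=0), (row=1, col=1), (row=2, col=0)
  Distance 2: (row=0, col=1), (row=1, col=2), (row=2, col=1), (row=3, col=0)
  Distance 3: (row=0, col=2), (row=1, col=3), (row=2, col=2), (row=3, col=1), (row=4, col=0)
  Distance 4: (row=0, col=3), (row=1, col=4), (row=2, col=3), (row=4, col=1), (row=5, col=0)
  Distance 5: (row=0, col=4), (row=1, col=5), (row=2, col=4), (row=3, col=3), (row=4, col=2), (row=5, col=1), (row=6, col=0)
  Distance 6: (row=1, col=6), (row=2, col=5), (row=3, col=4), (row=4, col=3), (row=5, col=2), (row=7, col=0)
  Distance 7: (row=0, col=6), (row=1, col=7), (row=2, col=6), (row=3, col=5), (row=4, col=4), (row=5, col=3), (row=6, col=2), (row=7, col=1), (row=8, col=0)
  Distance 8: (row=0, col=7), (row=1, col=8), (row=2, col=7), (row=3, col=6), (row=4, col=5), (row=5, col=4), (row=7, col=2), (row=9, col=0)
  Distance 9: (row=0, col=8), (row=1, col=9), (row=2, col=8), (row=3, col=7), (row=4, col=6), (row=5, col=5), (row=6, col=4), (row=7, col=3), (row=8, col=2), (row=9, col=1), (row=10, col=0)
  Distance 10: (row=0, col=9), (row=2, col=9), (row=3, col=8), (row=4, col=7), (row=5, col=6), (row=6, col=5), (row=7, col=4), (row=8, col=3), (row=9, col=2), (row=10, col=1), (row=11, col=0)
  Distance 11: (row=3, col=9), (row=4, col=8), (row=5, col=7), (row=6, col=6), (row=7, col=5), (row=8, col=4), (row=9, col=3), (row=10, col=2), (row=11, col=1)
  Distance 12: (row=4, col=9), (row=5, col=8), (row=6, col=7), (row=7, col=6), (row=8, col=5), (row=9, col=4), (row=10, col=3), (row=11, col=2)
  Distance 13: (row=5, col=9), (row=6, col=8), (row=7, col=7), (row=8, col=6), (row=9, col=5), (row=10, col=4), (row=11, col=3)
  Distance 14: (row=6, col=9), (row=7, col=8), (row=8, col=7), (row=9, col=6), (row=10, col=5), (row=11, col=4)
  Distance 15: (row=7, col=9), (row=8, col=8), (row=9, col=7), (row=10, col=6), (row=11, col=5)
  Distance 16: (row=8, col=9), (row=9, col=8), (row=10, col=7), (row=11, col=6)
  Distance 17: (row=9, col=9), (row=10, col=8), (row=11, col=7)
  Distance 18: (row=10, col=9), (row=11, col=8)
  Distance 19: (row=11, col=9)
Total reachable: 115 (grid has 115 open cells total)

Answer: Reachable cells: 115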